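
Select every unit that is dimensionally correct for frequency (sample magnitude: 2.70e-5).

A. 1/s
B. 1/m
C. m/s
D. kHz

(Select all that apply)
A, D

frequency has SI base units: 1 / s

Checking each option against 1 / s:
  A. 1/s: ✓ matches
  B. 1/m: ✗ does not match
  C. m/s: ✗ does not match
  D. kHz: ✓ matches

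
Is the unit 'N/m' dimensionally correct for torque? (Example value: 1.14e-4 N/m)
No

torque has SI base units: kg * m^2 / s^2
N/m does NOT reduce to kg * m^2 / s^2; a valid unit for torque would be e.g. N·m.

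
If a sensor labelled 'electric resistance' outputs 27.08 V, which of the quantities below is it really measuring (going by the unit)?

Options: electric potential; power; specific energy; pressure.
electric potential

electric resistance should have units dimensionally equivalent to kg * m^2 / (A^2 * s^3) (e.g. Ω).
The given unit 'V' reduces to kg * m^2 / (A * s^3). Of the listed options, that is the dimensionality of electric potential.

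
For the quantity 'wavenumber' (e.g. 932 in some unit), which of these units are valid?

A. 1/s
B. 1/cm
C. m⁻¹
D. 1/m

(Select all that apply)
B, C, D

wavenumber has SI base units: 1 / m

Checking each option against 1 / m:
  A. 1/s: ✗ does not match
  B. 1/cm: ✓ matches
  C. m⁻¹: ✓ matches
  D. 1/m: ✓ matches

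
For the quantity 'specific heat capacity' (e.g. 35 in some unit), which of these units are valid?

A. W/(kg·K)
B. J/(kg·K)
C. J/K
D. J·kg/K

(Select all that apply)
B

specific heat capacity has SI base units: m^2 / (s^2 * K)

Checking each option against m^2 / (s^2 * K):
  A. W/(kg·K): ✗ does not match
  B. J/(kg·K): ✓ matches
  C. J/K: ✗ does not match
  D. J·kg/K: ✗ does not match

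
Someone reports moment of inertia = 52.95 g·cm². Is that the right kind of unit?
Yes

moment of inertia has SI base units: kg * m^2
g·cm² reduces to the same SI base units, so it is a valid unit for moment of inertia.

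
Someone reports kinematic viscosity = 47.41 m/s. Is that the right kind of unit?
No

kinematic viscosity has SI base units: m^2 / s
m/s does NOT reduce to m^2 / s; a valid unit for kinematic viscosity would be e.g. m²/s.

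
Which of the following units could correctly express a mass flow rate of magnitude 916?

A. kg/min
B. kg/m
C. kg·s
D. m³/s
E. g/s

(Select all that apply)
A, E

mass flow rate has SI base units: kg / s

Checking each option against kg / s:
  A. kg/min: ✓ matches
  B. kg/m: ✗ does not match
  C. kg·s: ✗ does not match
  D. m³/s: ✗ does not match
  E. g/s: ✓ matches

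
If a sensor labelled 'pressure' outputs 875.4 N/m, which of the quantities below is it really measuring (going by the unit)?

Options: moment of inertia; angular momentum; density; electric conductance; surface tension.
surface tension

pressure should have units dimensionally equivalent to kg / (m * s^2) (e.g. Pa).
The given unit 'N/m' reduces to kg / s^2. Of the listed options, that is the dimensionality of surface tension.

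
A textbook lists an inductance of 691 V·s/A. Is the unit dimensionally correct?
Yes

inductance has SI base units: kg * m^2 / (A^2 * s^2)
V·s/A reduces to the same SI base units, so it is a valid unit for inductance.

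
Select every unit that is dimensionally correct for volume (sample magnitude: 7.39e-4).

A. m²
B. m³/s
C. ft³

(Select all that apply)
C

volume has SI base units: m^3

Checking each option against m^3:
  A. m²: ✗ does not match
  B. m³/s: ✗ does not match
  C. ft³: ✓ matches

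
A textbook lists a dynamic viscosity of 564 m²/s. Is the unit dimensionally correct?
No

dynamic viscosity has SI base units: kg / (m * s)
m²/s does NOT reduce to kg / (m * s); a valid unit for dynamic viscosity would be e.g. Pa·s.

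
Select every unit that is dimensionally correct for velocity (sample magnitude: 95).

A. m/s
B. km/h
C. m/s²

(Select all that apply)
A, B

velocity has SI base units: m / s

Checking each option against m / s:
  A. m/s: ✓ matches
  B. km/h: ✓ matches
  C. m/s²: ✗ does not match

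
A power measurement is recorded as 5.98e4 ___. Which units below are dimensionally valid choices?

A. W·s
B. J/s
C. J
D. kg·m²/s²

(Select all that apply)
B

power has SI base units: kg * m^2 / s^3

Checking each option against kg * m^2 / s^3:
  A. W·s: ✗ does not match
  B. J/s: ✓ matches
  C. J: ✗ does not match
  D. kg·m²/s²: ✗ does not match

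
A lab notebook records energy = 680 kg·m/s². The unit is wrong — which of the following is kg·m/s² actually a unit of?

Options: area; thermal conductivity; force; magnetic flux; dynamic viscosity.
force

energy should have units dimensionally equivalent to kg * m^2 / s^2 (e.g. J).
The given unit 'kg·m/s²' reduces to kg * m / s^2. Of the listed options, that is the dimensionality of force.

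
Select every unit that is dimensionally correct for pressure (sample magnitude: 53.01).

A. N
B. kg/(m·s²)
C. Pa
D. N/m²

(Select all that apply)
B, C, D

pressure has SI base units: kg / (m * s^2)

Checking each option against kg / (m * s^2):
  A. N: ✗ does not match
  B. kg/(m·s²): ✓ matches
  C. Pa: ✓ matches
  D. N/m²: ✓ matches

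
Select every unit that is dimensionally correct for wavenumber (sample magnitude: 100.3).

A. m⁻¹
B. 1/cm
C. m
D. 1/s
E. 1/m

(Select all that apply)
A, B, E

wavenumber has SI base units: 1 / m

Checking each option against 1 / m:
  A. m⁻¹: ✓ matches
  B. 1/cm: ✓ matches
  C. m: ✗ does not match
  D. 1/s: ✗ does not match
  E. 1/m: ✓ matches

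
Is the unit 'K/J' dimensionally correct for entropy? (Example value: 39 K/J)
No

entropy has SI base units: kg * m^2 / (s^2 * K)
K/J does NOT reduce to kg * m^2 / (s^2 * K); a valid unit for entropy would be e.g. J/K.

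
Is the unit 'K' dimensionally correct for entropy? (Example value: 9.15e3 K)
No

entropy has SI base units: kg * m^2 / (s^2 * K)
K does NOT reduce to kg * m^2 / (s^2 * K); a valid unit for entropy would be e.g. J/K.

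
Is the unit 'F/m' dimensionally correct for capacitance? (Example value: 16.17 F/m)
No

capacitance has SI base units: A^2 * s^4 / (kg * m^2)
F/m does NOT reduce to A^2 * s^4 / (kg * m^2); a valid unit for capacitance would be e.g. F.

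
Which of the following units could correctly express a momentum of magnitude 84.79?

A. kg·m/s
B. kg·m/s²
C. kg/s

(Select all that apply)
A

momentum has SI base units: kg * m / s

Checking each option against kg * m / s:
  A. kg·m/s: ✓ matches
  B. kg·m/s²: ✗ does not match
  C. kg/s: ✗ does not match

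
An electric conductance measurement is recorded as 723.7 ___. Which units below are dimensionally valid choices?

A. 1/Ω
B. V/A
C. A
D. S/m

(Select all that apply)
A

electric conductance has SI base units: A^2 * s^3 / (kg * m^2)

Checking each option against A^2 * s^3 / (kg * m^2):
  A. 1/Ω: ✓ matches
  B. V/A: ✗ does not match
  C. A: ✗ does not match
  D. S/m: ✗ does not match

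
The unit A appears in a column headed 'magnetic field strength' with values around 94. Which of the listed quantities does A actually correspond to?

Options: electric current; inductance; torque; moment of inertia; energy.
electric current

magnetic field strength should have units dimensionally equivalent to A / m (e.g. A/m).
The given unit 'A' reduces to A. Of the listed options, that is the dimensionality of electric current.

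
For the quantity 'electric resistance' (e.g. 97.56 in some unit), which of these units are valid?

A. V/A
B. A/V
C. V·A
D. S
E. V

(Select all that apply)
A

electric resistance has SI base units: kg * m^2 / (A^2 * s^3)

Checking each option against kg * m^2 / (A^2 * s^3):
  A. V/A: ✓ matches
  B. A/V: ✗ does not match
  C. V·A: ✗ does not match
  D. S: ✗ does not match
  E. V: ✗ does not match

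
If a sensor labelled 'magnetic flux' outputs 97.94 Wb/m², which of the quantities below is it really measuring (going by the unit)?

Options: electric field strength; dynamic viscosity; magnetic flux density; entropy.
magnetic flux density

magnetic flux should have units dimensionally equivalent to kg * m^2 / (A * s^2) (e.g. Wb).
The given unit 'Wb/m²' reduces to kg / (A * s^2). Of the listed options, that is the dimensionality of magnetic flux density.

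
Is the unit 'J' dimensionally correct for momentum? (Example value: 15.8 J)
No

momentum has SI base units: kg * m / s
J does NOT reduce to kg * m / s; a valid unit for momentum would be e.g. kg·m/s.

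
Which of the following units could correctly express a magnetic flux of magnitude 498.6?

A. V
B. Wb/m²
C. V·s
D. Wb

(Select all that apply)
C, D

magnetic flux has SI base units: kg * m^2 / (A * s^2)

Checking each option against kg * m^2 / (A * s^2):
  A. V: ✗ does not match
  B. Wb/m²: ✗ does not match
  C. V·s: ✓ matches
  D. Wb: ✓ matches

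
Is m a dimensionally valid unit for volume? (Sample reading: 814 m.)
No

volume has SI base units: m^3
m does NOT reduce to m^3; a valid unit for volume would be e.g. m³.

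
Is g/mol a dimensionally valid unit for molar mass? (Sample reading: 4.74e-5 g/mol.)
Yes

molar mass has SI base units: kg / mol
g/mol reduces to the same SI base units, so it is a valid unit for molar mass.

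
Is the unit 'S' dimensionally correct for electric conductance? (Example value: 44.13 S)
Yes

electric conductance has SI base units: A^2 * s^3 / (kg * m^2)
S reduces to the same SI base units, so it is a valid unit for electric conductance.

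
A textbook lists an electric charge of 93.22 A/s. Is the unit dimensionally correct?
No

electric charge has SI base units: A * s
A/s does NOT reduce to A * s; a valid unit for electric charge would be e.g. C.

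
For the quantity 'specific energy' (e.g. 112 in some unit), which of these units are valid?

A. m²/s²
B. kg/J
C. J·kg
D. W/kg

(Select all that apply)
A

specific energy has SI base units: m^2 / s^2

Checking each option against m^2 / s^2:
  A. m²/s²: ✓ matches
  B. kg/J: ✗ does not match
  C. J·kg: ✗ does not match
  D. W/kg: ✗ does not match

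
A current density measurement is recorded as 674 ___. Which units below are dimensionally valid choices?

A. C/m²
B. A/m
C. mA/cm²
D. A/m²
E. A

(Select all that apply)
C, D

current density has SI base units: A / m^2

Checking each option against A / m^2:
  A. C/m²: ✗ does not match
  B. A/m: ✗ does not match
  C. mA/cm²: ✓ matches
  D. A/m²: ✓ matches
  E. A: ✗ does not match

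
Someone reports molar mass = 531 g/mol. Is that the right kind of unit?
Yes

molar mass has SI base units: kg / mol
g/mol reduces to the same SI base units, so it is a valid unit for molar mass.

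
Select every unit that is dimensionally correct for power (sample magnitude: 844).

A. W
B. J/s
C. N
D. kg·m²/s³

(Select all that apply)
A, B, D

power has SI base units: kg * m^2 / s^3

Checking each option against kg * m^2 / s^3:
  A. W: ✓ matches
  B. J/s: ✓ matches
  C. N: ✗ does not match
  D. kg·m²/s³: ✓ matches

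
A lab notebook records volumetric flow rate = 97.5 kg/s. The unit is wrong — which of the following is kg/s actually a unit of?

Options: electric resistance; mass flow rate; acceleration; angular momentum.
mass flow rate

volumetric flow rate should have units dimensionally equivalent to m^3 / s (e.g. m³/s).
The given unit 'kg/s' reduces to kg / s. Of the listed options, that is the dimensionality of mass flow rate.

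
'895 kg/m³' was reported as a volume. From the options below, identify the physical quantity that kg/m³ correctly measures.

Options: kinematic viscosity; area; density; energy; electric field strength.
density

volume should have units dimensionally equivalent to m^3 (e.g. m³).
The given unit 'kg/m³' reduces to kg / m^3. Of the listed options, that is the dimensionality of density.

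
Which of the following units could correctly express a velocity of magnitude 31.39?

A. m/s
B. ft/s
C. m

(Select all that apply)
A, B

velocity has SI base units: m / s

Checking each option against m / s:
  A. m/s: ✓ matches
  B. ft/s: ✓ matches
  C. m: ✗ does not match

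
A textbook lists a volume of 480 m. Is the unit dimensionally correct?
No

volume has SI base units: m^3
m does NOT reduce to m^3; a valid unit for volume would be e.g. m³.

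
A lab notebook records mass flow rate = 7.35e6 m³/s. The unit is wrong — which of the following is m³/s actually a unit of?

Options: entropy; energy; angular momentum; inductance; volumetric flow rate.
volumetric flow rate

mass flow rate should have units dimensionally equivalent to kg / s (e.g. kg/s).
The given unit 'm³/s' reduces to m^3 / s. Of the listed options, that is the dimensionality of volumetric flow rate.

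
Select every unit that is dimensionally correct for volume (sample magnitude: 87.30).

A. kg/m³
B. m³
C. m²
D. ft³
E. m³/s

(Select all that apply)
B, D

volume has SI base units: m^3

Checking each option against m^3:
  A. kg/m³: ✗ does not match
  B. m³: ✓ matches
  C. m²: ✗ does not match
  D. ft³: ✓ matches
  E. m³/s: ✗ does not match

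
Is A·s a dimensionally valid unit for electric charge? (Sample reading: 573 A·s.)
Yes

electric charge has SI base units: A * s
A·s reduces to the same SI base units, so it is a valid unit for electric charge.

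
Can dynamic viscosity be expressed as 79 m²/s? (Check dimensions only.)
No

dynamic viscosity has SI base units: kg / (m * s)
m²/s does NOT reduce to kg / (m * s); a valid unit for dynamic viscosity would be e.g. Pa·s.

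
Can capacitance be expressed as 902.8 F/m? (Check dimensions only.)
No

capacitance has SI base units: A^2 * s^4 / (kg * m^2)
F/m does NOT reduce to A^2 * s^4 / (kg * m^2); a valid unit for capacitance would be e.g. F.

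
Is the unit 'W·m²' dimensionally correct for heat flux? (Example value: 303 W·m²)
No

heat flux has SI base units: kg / s^3
W·m² does NOT reduce to kg / s^3; a valid unit for heat flux would be e.g. W/m².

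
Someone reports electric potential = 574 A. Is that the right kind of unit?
No

electric potential has SI base units: kg * m^2 / (A * s^3)
A does NOT reduce to kg * m^2 / (A * s^3); a valid unit for electric potential would be e.g. V.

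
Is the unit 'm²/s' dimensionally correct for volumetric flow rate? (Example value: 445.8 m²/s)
No

volumetric flow rate has SI base units: m^3 / s
m²/s does NOT reduce to m^3 / s; a valid unit for volumetric flow rate would be e.g. m³/s.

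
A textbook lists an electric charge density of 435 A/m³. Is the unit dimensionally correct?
No

electric charge density has SI base units: A * s / m^3
A/m³ does NOT reduce to A * s / m^3; a valid unit for electric charge density would be e.g. C/m³.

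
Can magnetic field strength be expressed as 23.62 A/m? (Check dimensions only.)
Yes

magnetic field strength has SI base units: A / m
A/m reduces to the same SI base units, so it is a valid unit for magnetic field strength.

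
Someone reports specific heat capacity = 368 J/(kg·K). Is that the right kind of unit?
Yes

specific heat capacity has SI base units: m^2 / (s^2 * K)
J/(kg·K) reduces to the same SI base units, so it is a valid unit for specific heat capacity.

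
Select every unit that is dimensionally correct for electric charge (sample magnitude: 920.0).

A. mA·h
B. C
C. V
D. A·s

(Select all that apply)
A, B, D

electric charge has SI base units: A * s

Checking each option against A * s:
  A. mA·h: ✓ matches
  B. C: ✓ matches
  C. V: ✗ does not match
  D. A·s: ✓ matches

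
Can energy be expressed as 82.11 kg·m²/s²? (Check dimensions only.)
Yes

energy has SI base units: kg * m^2 / s^2
kg·m²/s² reduces to the same SI base units, so it is a valid unit for energy.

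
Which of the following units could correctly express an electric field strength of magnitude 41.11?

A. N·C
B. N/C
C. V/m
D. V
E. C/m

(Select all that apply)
B, C

electric field strength has SI base units: kg * m / (A * s^3)

Checking each option against kg * m / (A * s^3):
  A. N·C: ✗ does not match
  B. N/C: ✓ matches
  C. V/m: ✓ matches
  D. V: ✗ does not match
  E. C/m: ✗ does not match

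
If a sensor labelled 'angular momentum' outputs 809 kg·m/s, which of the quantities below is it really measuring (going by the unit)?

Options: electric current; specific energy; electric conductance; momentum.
momentum

angular momentum should have units dimensionally equivalent to kg * m^2 / s (e.g. kg·m²/s).
The given unit 'kg·m/s' reduces to kg * m / s. Of the listed options, that is the dimensionality of momentum.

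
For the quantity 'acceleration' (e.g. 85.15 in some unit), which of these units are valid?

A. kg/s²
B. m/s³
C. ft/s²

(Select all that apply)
C

acceleration has SI base units: m / s^2

Checking each option against m / s^2:
  A. kg/s²: ✗ does not match
  B. m/s³: ✗ does not match
  C. ft/s²: ✓ matches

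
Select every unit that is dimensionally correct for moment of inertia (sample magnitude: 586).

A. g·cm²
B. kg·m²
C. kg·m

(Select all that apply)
A, B

moment of inertia has SI base units: kg * m^2

Checking each option against kg * m^2:
  A. g·cm²: ✓ matches
  B. kg·m²: ✓ matches
  C. kg·m: ✗ does not match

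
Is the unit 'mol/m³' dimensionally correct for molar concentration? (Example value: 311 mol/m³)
Yes

molar concentration has SI base units: mol / m^3
mol/m³ reduces to the same SI base units, so it is a valid unit for molar concentration.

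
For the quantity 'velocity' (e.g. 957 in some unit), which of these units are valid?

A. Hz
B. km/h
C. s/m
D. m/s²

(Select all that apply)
B

velocity has SI base units: m / s

Checking each option against m / s:
  A. Hz: ✗ does not match
  B. km/h: ✓ matches
  C. s/m: ✗ does not match
  D. m/s²: ✗ does not match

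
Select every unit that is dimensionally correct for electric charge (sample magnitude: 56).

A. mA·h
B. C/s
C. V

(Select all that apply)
A

electric charge has SI base units: A * s

Checking each option against A * s:
  A. mA·h: ✓ matches
  B. C/s: ✗ does not match
  C. V: ✗ does not match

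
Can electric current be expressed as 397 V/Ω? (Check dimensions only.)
Yes

electric current has SI base units: A
V/Ω reduces to the same SI base units, so it is a valid unit for electric current.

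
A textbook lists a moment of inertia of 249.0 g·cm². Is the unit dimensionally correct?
Yes

moment of inertia has SI base units: kg * m^2
g·cm² reduces to the same SI base units, so it is a valid unit for moment of inertia.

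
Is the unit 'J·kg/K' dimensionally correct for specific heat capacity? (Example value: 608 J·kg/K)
No

specific heat capacity has SI base units: m^2 / (s^2 * K)
J·kg/K does NOT reduce to m^2 / (s^2 * K); a valid unit for specific heat capacity would be e.g. J/(kg·K).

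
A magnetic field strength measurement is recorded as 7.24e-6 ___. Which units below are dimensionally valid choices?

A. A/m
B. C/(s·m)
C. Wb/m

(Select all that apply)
A, B

magnetic field strength has SI base units: A / m

Checking each option against A / m:
  A. A/m: ✓ matches
  B. C/(s·m): ✓ matches
  C. Wb/m: ✗ does not match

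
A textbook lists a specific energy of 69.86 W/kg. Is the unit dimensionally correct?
No

specific energy has SI base units: m^2 / s^2
W/kg does NOT reduce to m^2 / s^2; a valid unit for specific energy would be e.g. J/kg.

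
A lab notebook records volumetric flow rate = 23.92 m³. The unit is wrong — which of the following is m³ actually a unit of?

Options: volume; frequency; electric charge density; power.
volume

volumetric flow rate should have units dimensionally equivalent to m^3 / s (e.g. m³/s).
The given unit 'm³' reduces to m^3. Of the listed options, that is the dimensionality of volume.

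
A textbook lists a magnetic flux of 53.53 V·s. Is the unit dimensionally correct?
Yes

magnetic flux has SI base units: kg * m^2 / (A * s^2)
V·s reduces to the same SI base units, so it is a valid unit for magnetic flux.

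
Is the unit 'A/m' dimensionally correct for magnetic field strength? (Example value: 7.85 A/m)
Yes

magnetic field strength has SI base units: A / m
A/m reduces to the same SI base units, so it is a valid unit for magnetic field strength.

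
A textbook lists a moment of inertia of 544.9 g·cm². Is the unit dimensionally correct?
Yes

moment of inertia has SI base units: kg * m^2
g·cm² reduces to the same SI base units, so it is a valid unit for moment of inertia.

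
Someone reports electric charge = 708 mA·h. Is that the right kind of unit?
Yes

electric charge has SI base units: A * s
mA·h reduces to the same SI base units, so it is a valid unit for electric charge.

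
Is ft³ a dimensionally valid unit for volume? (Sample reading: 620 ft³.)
Yes

volume has SI base units: m^3
ft³ reduces to the same SI base units, so it is a valid unit for volume.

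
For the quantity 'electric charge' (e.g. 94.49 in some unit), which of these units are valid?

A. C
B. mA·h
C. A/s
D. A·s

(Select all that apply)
A, B, D

electric charge has SI base units: A * s

Checking each option against A * s:
  A. C: ✓ matches
  B. mA·h: ✓ matches
  C. A/s: ✗ does not match
  D. A·s: ✓ matches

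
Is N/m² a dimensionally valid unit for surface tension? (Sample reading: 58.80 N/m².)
No

surface tension has SI base units: kg / s^2
N/m² does NOT reduce to kg / s^2; a valid unit for surface tension would be e.g. N/m.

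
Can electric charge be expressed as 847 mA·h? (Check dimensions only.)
Yes

electric charge has SI base units: A * s
mA·h reduces to the same SI base units, so it is a valid unit for electric charge.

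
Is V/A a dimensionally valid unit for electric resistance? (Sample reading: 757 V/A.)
Yes

electric resistance has SI base units: kg * m^2 / (A^2 * s^3)
V/A reduces to the same SI base units, so it is a valid unit for electric resistance.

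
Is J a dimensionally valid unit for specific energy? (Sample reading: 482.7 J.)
No

specific energy has SI base units: m^2 / s^2
J does NOT reduce to m^2 / s^2; a valid unit for specific energy would be e.g. J/kg.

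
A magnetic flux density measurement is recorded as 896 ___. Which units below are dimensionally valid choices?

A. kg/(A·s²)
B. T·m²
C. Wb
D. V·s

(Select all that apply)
A

magnetic flux density has SI base units: kg / (A * s^2)

Checking each option against kg / (A * s^2):
  A. kg/(A·s²): ✓ matches
  B. T·m²: ✗ does not match
  C. Wb: ✗ does not match
  D. V·s: ✗ does not match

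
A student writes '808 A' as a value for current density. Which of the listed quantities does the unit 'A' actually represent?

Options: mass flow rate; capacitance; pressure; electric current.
electric current

current density should have units dimensionally equivalent to A / m^2 (e.g. A/m²).
The given unit 'A' reduces to A. Of the listed options, that is the dimensionality of electric current.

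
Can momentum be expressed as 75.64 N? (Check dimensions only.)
No

momentum has SI base units: kg * m / s
N does NOT reduce to kg * m / s; a valid unit for momentum would be e.g. kg·m/s.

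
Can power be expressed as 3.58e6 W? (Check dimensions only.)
Yes

power has SI base units: kg * m^2 / s^3
W reduces to the same SI base units, so it is a valid unit for power.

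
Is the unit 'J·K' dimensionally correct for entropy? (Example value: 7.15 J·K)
No

entropy has SI base units: kg * m^2 / (s^2 * K)
J·K does NOT reduce to kg * m^2 / (s^2 * K); a valid unit for entropy would be e.g. J/K.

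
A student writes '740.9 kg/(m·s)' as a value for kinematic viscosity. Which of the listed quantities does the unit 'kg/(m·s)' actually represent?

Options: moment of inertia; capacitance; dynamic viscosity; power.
dynamic viscosity

kinematic viscosity should have units dimensionally equivalent to m^2 / s (e.g. m²/s).
The given unit 'kg/(m·s)' reduces to kg / (m * s). Of the listed options, that is the dimensionality of dynamic viscosity.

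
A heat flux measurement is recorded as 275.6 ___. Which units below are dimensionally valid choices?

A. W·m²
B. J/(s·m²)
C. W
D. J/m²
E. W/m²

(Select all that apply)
B, E

heat flux has SI base units: kg / s^3

Checking each option against kg / s^3:
  A. W·m²: ✗ does not match
  B. J/(s·m²): ✓ matches
  C. W: ✗ does not match
  D. J/m²: ✗ does not match
  E. W/m²: ✓ matches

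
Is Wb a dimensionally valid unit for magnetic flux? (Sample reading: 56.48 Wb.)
Yes

magnetic flux has SI base units: kg * m^2 / (A * s^2)
Wb reduces to the same SI base units, so it is a valid unit for magnetic flux.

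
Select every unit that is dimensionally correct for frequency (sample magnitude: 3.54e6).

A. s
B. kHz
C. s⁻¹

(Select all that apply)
B, C

frequency has SI base units: 1 / s

Checking each option against 1 / s:
  A. s: ✗ does not match
  B. kHz: ✓ matches
  C. s⁻¹: ✓ matches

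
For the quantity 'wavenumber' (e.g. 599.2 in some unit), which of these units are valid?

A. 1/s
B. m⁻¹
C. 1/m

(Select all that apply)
B, C

wavenumber has SI base units: 1 / m

Checking each option against 1 / m:
  A. 1/s: ✗ does not match
  B. m⁻¹: ✓ matches
  C. 1/m: ✓ matches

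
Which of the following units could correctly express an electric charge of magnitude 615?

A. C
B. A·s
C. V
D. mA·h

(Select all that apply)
A, B, D

electric charge has SI base units: A * s

Checking each option against A * s:
  A. C: ✓ matches
  B. A·s: ✓ matches
  C. V: ✗ does not match
  D. mA·h: ✓ matches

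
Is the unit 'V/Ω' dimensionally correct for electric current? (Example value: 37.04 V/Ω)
Yes

electric current has SI base units: A
V/Ω reduces to the same SI base units, so it is a valid unit for electric current.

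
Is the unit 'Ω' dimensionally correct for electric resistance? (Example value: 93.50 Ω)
Yes

electric resistance has SI base units: kg * m^2 / (A^2 * s^3)
Ω reduces to the same SI base units, so it is a valid unit for electric resistance.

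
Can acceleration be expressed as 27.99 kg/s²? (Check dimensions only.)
No

acceleration has SI base units: m / s^2
kg/s² does NOT reduce to m / s^2; a valid unit for acceleration would be e.g. m/s².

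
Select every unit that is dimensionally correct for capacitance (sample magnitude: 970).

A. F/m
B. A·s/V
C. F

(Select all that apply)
B, C

capacitance has SI base units: A^2 * s^4 / (kg * m^2)

Checking each option against A^2 * s^4 / (kg * m^2):
  A. F/m: ✗ does not match
  B. A·s/V: ✓ matches
  C. F: ✓ matches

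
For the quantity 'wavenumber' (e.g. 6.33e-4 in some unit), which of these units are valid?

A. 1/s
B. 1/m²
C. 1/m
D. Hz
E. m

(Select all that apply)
C

wavenumber has SI base units: 1 / m

Checking each option against 1 / m:
  A. 1/s: ✗ does not match
  B. 1/m²: ✗ does not match
  C. 1/m: ✓ matches
  D. Hz: ✗ does not match
  E. m: ✗ does not match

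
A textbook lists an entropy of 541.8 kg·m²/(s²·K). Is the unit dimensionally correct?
Yes

entropy has SI base units: kg * m^2 / (s^2 * K)
kg·m²/(s²·K) reduces to the same SI base units, so it is a valid unit for entropy.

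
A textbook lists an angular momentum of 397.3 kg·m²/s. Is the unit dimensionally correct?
Yes

angular momentum has SI base units: kg * m^2 / s
kg·m²/s reduces to the same SI base units, so it is a valid unit for angular momentum.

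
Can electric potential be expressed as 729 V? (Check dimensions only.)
Yes

electric potential has SI base units: kg * m^2 / (A * s^3)
V reduces to the same SI base units, so it is a valid unit for electric potential.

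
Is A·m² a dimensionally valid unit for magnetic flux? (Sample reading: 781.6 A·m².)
No

magnetic flux has SI base units: kg * m^2 / (A * s^2)
A·m² does NOT reduce to kg * m^2 / (A * s^2); a valid unit for magnetic flux would be e.g. Wb.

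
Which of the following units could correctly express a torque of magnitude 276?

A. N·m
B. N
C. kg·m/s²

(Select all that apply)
A

torque has SI base units: kg * m^2 / s^2

Checking each option against kg * m^2 / s^2:
  A. N·m: ✓ matches
  B. N: ✗ does not match
  C. kg·m/s²: ✗ does not match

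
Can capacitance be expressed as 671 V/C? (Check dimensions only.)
No

capacitance has SI base units: A^2 * s^4 / (kg * m^2)
V/C does NOT reduce to A^2 * s^4 / (kg * m^2); a valid unit for capacitance would be e.g. F.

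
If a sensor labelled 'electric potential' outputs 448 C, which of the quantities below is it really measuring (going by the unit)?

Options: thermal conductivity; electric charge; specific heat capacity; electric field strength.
electric charge

electric potential should have units dimensionally equivalent to kg * m^2 / (A * s^3) (e.g. V).
The given unit 'C' reduces to A * s. Of the listed options, that is the dimensionality of electric charge.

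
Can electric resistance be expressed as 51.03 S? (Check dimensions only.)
No

electric resistance has SI base units: kg * m^2 / (A^2 * s^3)
S does NOT reduce to kg * m^2 / (A^2 * s^3); a valid unit for electric resistance would be e.g. Ω.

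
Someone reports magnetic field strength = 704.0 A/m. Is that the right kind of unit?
Yes

magnetic field strength has SI base units: A / m
A/m reduces to the same SI base units, so it is a valid unit for magnetic field strength.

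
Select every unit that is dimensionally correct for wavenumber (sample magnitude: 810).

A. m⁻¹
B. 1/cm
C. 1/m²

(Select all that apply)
A, B

wavenumber has SI base units: 1 / m

Checking each option against 1 / m:
  A. m⁻¹: ✓ matches
  B. 1/cm: ✓ matches
  C. 1/m²: ✗ does not match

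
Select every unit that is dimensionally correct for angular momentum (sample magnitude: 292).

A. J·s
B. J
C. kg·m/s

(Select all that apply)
A

angular momentum has SI base units: kg * m^2 / s

Checking each option against kg * m^2 / s:
  A. J·s: ✓ matches
  B. J: ✗ does not match
  C. kg·m/s: ✗ does not match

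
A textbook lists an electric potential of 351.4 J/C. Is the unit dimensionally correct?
Yes

electric potential has SI base units: kg * m^2 / (A * s^3)
J/C reduces to the same SI base units, so it is a valid unit for electric potential.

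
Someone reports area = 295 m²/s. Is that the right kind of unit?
No

area has SI base units: m^2
m²/s does NOT reduce to m^2; a valid unit for area would be e.g. m².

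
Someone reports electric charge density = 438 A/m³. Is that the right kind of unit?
No

electric charge density has SI base units: A * s / m^3
A/m³ does NOT reduce to A * s / m^3; a valid unit for electric charge density would be e.g. C/m³.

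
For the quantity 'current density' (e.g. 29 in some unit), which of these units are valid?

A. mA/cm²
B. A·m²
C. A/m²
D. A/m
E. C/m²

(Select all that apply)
A, C

current density has SI base units: A / m^2

Checking each option against A / m^2:
  A. mA/cm²: ✓ matches
  B. A·m²: ✗ does not match
  C. A/m²: ✓ matches
  D. A/m: ✗ does not match
  E. C/m²: ✗ does not match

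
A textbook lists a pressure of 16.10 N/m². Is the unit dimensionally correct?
Yes

pressure has SI base units: kg / (m * s^2)
N/m² reduces to the same SI base units, so it is a valid unit for pressure.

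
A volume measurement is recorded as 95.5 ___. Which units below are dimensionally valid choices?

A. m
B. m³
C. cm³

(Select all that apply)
B, C

volume has SI base units: m^3

Checking each option against m^3:
  A. m: ✗ does not match
  B. m³: ✓ matches
  C. cm³: ✓ matches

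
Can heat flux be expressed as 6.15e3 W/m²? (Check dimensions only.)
Yes

heat flux has SI base units: kg / s^3
W/m² reduces to the same SI base units, so it is a valid unit for heat flux.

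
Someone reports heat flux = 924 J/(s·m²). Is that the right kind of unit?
Yes

heat flux has SI base units: kg / s^3
J/(s·m²) reduces to the same SI base units, so it is a valid unit for heat flux.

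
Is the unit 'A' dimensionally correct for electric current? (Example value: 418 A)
Yes

electric current has SI base units: A
A reduces to the same SI base units, so it is a valid unit for electric current.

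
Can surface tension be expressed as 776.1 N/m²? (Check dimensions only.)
No

surface tension has SI base units: kg / s^2
N/m² does NOT reduce to kg / s^2; a valid unit for surface tension would be e.g. N/m.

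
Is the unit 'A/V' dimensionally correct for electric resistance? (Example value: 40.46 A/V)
No

electric resistance has SI base units: kg * m^2 / (A^2 * s^3)
A/V does NOT reduce to kg * m^2 / (A^2 * s^3); a valid unit for electric resistance would be e.g. Ω.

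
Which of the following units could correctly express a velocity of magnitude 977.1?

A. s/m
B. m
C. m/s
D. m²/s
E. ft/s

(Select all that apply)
C, E

velocity has SI base units: m / s

Checking each option against m / s:
  A. s/m: ✗ does not match
  B. m: ✗ does not match
  C. m/s: ✓ matches
  D. m²/s: ✗ does not match
  E. ft/s: ✓ matches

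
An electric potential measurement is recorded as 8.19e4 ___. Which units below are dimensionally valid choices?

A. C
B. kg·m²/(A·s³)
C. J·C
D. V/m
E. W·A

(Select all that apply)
B

electric potential has SI base units: kg * m^2 / (A * s^3)

Checking each option against kg * m^2 / (A * s^3):
  A. C: ✗ does not match
  B. kg·m²/(A·s³): ✓ matches
  C. J·C: ✗ does not match
  D. V/m: ✗ does not match
  E. W·A: ✗ does not match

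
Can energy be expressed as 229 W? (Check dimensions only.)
No

energy has SI base units: kg * m^2 / s^2
W does NOT reduce to kg * m^2 / s^2; a valid unit for energy would be e.g. J.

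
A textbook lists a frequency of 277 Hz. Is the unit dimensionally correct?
Yes

frequency has SI base units: 1 / s
Hz reduces to the same SI base units, so it is a valid unit for frequency.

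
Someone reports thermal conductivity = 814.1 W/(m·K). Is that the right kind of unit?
Yes

thermal conductivity has SI base units: kg * m / (s^3 * K)
W/(m·K) reduces to the same SI base units, so it is a valid unit for thermal conductivity.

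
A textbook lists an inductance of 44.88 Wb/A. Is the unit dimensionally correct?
Yes

inductance has SI base units: kg * m^2 / (A^2 * s^2)
Wb/A reduces to the same SI base units, so it is a valid unit for inductance.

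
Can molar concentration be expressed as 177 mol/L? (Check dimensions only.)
Yes

molar concentration has SI base units: mol / m^3
mol/L reduces to the same SI base units, so it is a valid unit for molar concentration.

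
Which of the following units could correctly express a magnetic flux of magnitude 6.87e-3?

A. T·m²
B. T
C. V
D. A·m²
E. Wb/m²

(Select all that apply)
A

magnetic flux has SI base units: kg * m^2 / (A * s^2)

Checking each option against kg * m^2 / (A * s^2):
  A. T·m²: ✓ matches
  B. T: ✗ does not match
  C. V: ✗ does not match
  D. A·m²: ✗ does not match
  E. Wb/m²: ✗ does not match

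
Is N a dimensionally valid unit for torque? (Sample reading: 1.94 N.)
No

torque has SI base units: kg * m^2 / s^2
N does NOT reduce to kg * m^2 / s^2; a valid unit for torque would be e.g. N·m.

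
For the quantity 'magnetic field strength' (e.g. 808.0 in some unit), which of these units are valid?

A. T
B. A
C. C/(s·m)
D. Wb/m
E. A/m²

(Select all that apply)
C

magnetic field strength has SI base units: A / m

Checking each option against A / m:
  A. T: ✗ does not match
  B. A: ✗ does not match
  C. C/(s·m): ✓ matches
  D. Wb/m: ✗ does not match
  E. A/m²: ✗ does not match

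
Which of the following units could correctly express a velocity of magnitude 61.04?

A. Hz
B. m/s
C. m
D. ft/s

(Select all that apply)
B, D

velocity has SI base units: m / s

Checking each option against m / s:
  A. Hz: ✗ does not match
  B. m/s: ✓ matches
  C. m: ✗ does not match
  D. ft/s: ✓ matches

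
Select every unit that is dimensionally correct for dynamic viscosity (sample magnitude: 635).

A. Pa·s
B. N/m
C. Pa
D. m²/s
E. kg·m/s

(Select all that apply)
A

dynamic viscosity has SI base units: kg / (m * s)

Checking each option against kg / (m * s):
  A. Pa·s: ✓ matches
  B. N/m: ✗ does not match
  C. Pa: ✗ does not match
  D. m²/s: ✗ does not match
  E. kg·m/s: ✗ does not match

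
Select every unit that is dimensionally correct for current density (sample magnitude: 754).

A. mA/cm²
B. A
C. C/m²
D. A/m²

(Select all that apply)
A, D

current density has SI base units: A / m^2

Checking each option against A / m^2:
  A. mA/cm²: ✓ matches
  B. A: ✗ does not match
  C. C/m²: ✗ does not match
  D. A/m²: ✓ matches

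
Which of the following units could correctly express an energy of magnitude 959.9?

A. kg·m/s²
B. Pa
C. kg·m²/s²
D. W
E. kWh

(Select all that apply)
C, E

energy has SI base units: kg * m^2 / s^2

Checking each option against kg * m^2 / s^2:
  A. kg·m/s²: ✗ does not match
  B. Pa: ✗ does not match
  C. kg·m²/s²: ✓ matches
  D. W: ✗ does not match
  E. kWh: ✓ matches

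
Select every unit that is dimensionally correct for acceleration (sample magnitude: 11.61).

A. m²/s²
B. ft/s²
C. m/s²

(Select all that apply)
B, C

acceleration has SI base units: m / s^2

Checking each option against m / s^2:
  A. m²/s²: ✗ does not match
  B. ft/s²: ✓ matches
  C. m/s²: ✓ matches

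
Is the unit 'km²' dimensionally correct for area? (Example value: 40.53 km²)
Yes

area has SI base units: m^2
km² reduces to the same SI base units, so it is a valid unit for area.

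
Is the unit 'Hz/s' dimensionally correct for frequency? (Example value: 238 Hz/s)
No

frequency has SI base units: 1 / s
Hz/s does NOT reduce to 1 / s; a valid unit for frequency would be e.g. Hz.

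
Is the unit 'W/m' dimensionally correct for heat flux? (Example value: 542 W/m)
No

heat flux has SI base units: kg / s^3
W/m does NOT reduce to kg / s^3; a valid unit for heat flux would be e.g. W/m².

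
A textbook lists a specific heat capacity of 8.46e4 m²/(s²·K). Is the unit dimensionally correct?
Yes

specific heat capacity has SI base units: m^2 / (s^2 * K)
m²/(s²·K) reduces to the same SI base units, so it is a valid unit for specific heat capacity.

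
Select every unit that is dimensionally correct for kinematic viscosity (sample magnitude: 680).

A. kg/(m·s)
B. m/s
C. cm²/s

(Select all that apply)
C

kinematic viscosity has SI base units: m^2 / s

Checking each option against m^2 / s:
  A. kg/(m·s): ✗ does not match
  B. m/s: ✗ does not match
  C. cm²/s: ✓ matches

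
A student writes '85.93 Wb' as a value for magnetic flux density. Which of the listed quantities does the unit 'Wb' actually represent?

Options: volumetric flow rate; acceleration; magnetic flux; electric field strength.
magnetic flux

magnetic flux density should have units dimensionally equivalent to kg / (A * s^2) (e.g. T).
The given unit 'Wb' reduces to kg * m^2 / (A * s^2). Of the listed options, that is the dimensionality of magnetic flux.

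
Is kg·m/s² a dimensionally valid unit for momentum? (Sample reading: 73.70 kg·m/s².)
No

momentum has SI base units: kg * m / s
kg·m/s² does NOT reduce to kg * m / s; a valid unit for momentum would be e.g. kg·m/s.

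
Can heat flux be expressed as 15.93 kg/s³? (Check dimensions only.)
Yes

heat flux has SI base units: kg / s^3
kg/s³ reduces to the same SI base units, so it is a valid unit for heat flux.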